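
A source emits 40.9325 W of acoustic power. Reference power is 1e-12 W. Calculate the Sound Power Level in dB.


Given values:
  W = 40.9325 W
  W_ref = 1e-12 W
Formula: SWL = 10 * log10(W / W_ref)
Compute ratio: W / W_ref = 40932500000000
Compute log10: log10(40932500000000) = 13.612068
Multiply: SWL = 10 * 13.612068 = 136.12

136.12 dB


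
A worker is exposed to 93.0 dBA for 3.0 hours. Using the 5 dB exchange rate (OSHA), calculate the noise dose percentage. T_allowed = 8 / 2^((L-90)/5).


Given values:
  L = 93.0 dBA, T = 3.0 hours
Formula: T_allowed = 8 / 2^((L - 90) / 5)
Compute exponent: (93.0 - 90) / 5 = 0.6
Compute 2^(0.6) = 1.515717
T_allowed = 8 / 1.515717 = 5.27803 hours
Dose = (T / T_allowed) * 100
Dose = (3.0 / 5.27803) * 100 = 56.84

56.84 %


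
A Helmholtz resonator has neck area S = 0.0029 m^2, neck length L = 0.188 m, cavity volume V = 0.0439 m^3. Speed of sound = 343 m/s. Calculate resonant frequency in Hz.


Given values:
  S = 0.0029 m^2, L = 0.188 m, V = 0.0439 m^3, c = 343 m/s
Formula: f = (c / (2*pi)) * sqrt(S / (V * L))
Compute V * L = 0.0439 * 0.188 = 0.0082532
Compute S / (V * L) = 0.0029 / 0.0082532 = 0.3514
Compute sqrt(0.3514) = 0.59279
Compute c / (2*pi) = 343 / 6.283185 = 54.590148
f = 54.590148 * 0.59279 = 32.36

32.36 Hz


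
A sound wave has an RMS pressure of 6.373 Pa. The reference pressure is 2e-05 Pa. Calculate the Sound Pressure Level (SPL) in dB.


Given values:
  p = 6.373 Pa
  p_ref = 2e-05 Pa
Formula: SPL = 20 * log10(p / p_ref)
Compute ratio: p / p_ref = 6.373 / 2e-05 = 318650
Compute log10: log10(318650) = 5.503314
Multiply: SPL = 20 * 5.503314 = 110.07

110.07 dB


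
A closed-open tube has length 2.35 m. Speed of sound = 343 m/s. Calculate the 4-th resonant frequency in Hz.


Given values:
  Tube type: closed-open, L = 2.35 m, c = 343 m/s, n = 4
Formula: f_n = (2n - 1) * c / (4 * L)
Compute 2n - 1 = 2*4 - 1 = 7
Compute 4 * L = 4 * 2.35 = 9.4
f = 7 * 343 / 9.4
f = 255.43

255.43 Hz


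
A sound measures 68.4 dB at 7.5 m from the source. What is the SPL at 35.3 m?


Given values:
  SPL1 = 68.4 dB, r1 = 7.5 m, r2 = 35.3 m
Formula: SPL2 = SPL1 - 20 * log10(r2 / r1)
Compute ratio: r2 / r1 = 35.3 / 7.5 = 4.7067
Compute log10: log10(4.7067) = 0.672717
Compute drop: 20 * 0.672717 = 13.4543
SPL2 = 68.4 - 13.4543 = 54.95

54.95 dB


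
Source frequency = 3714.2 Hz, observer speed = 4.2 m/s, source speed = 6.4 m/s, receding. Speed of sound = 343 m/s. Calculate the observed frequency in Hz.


Given values:
  f_s = 3714.2 Hz, v_o = 4.2 m/s, v_s = 6.4 m/s
  Direction: receding
Formula: f_o = f_s * (c - v_o) / (c + v_s)
Numerator: c - v_o = 343 - 4.2 = 338.8
Denominator: c + v_s = 343 + 6.4 = 349.4
f_o = 3714.2 * 338.8 / 349.4 = 3601.52

3601.52 Hz


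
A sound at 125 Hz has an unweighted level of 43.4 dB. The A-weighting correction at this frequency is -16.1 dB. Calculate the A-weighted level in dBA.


Given values:
  SPL = 43.4 dB
  A-weighting at 125 Hz = -16.1 dB
Formula: L_A = SPL + A_weight
L_A = 43.4 + (-16.1)
L_A = 27.3

27.3 dBA


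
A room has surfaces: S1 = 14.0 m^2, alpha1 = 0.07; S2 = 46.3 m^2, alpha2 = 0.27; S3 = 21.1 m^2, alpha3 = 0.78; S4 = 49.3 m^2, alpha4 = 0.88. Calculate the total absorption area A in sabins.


Given surfaces:
  Surface 1: 14.0 * 0.07 = 0.98
  Surface 2: 46.3 * 0.27 = 12.501
  Surface 3: 21.1 * 0.78 = 16.458
  Surface 4: 49.3 * 0.88 = 43.384
Formula: A = sum(Si * alpha_i)
A = 0.98 + 12.501 + 16.458 + 43.384
A = 73.32

73.32 sabins


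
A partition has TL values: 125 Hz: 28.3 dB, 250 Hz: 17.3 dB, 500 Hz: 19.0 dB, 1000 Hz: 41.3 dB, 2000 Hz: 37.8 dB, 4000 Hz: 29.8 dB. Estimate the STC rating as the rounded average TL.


Given TL values at each frequency:
  125 Hz: 28.3 dB
  250 Hz: 17.3 dB
  500 Hz: 19.0 dB
  1000 Hz: 41.3 dB
  2000 Hz: 37.8 dB
  4000 Hz: 29.8 dB
Formula: STC ~ round(average of TL values)
Sum = 28.3 + 17.3 + 19.0 + 41.3 + 37.8 + 29.8 = 173.5
Average = 173.5 / 6 = 28.92
Rounded: 29

29


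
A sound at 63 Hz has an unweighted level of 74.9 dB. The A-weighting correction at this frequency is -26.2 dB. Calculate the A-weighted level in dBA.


Given values:
  SPL = 74.9 dB
  A-weighting at 63 Hz = -26.2 dB
Formula: L_A = SPL + A_weight
L_A = 74.9 + (-26.2)
L_A = 48.7

48.7 dBA


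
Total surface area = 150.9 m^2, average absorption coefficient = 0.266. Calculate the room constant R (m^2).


Given values:
  S = 150.9 m^2, alpha = 0.266
Formula: R = S * alpha / (1 - alpha)
Numerator: 150.9 * 0.266 = 40.1394
Denominator: 1 - 0.266 = 0.734
R = 40.1394 / 0.734 = 54.69

54.69 m^2


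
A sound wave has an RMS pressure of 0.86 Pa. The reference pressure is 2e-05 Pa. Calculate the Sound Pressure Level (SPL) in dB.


Given values:
  p = 0.86 Pa
  p_ref = 2e-05 Pa
Formula: SPL = 20 * log10(p / p_ref)
Compute ratio: p / p_ref = 0.86 / 2e-05 = 43000
Compute log10: log10(43000) = 4.633468
Multiply: SPL = 20 * 4.633468 = 92.67

92.67 dB


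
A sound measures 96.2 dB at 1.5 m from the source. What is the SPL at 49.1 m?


Given values:
  SPL1 = 96.2 dB, r1 = 1.5 m, r2 = 49.1 m
Formula: SPL2 = SPL1 - 20 * log10(r2 / r1)
Compute ratio: r2 / r1 = 49.1 / 1.5 = 32.7333
Compute log10: log10(32.7333) = 1.51499
Compute drop: 20 * 1.51499 = 30.2998
SPL2 = 96.2 - 30.2998 = 65.9

65.9 dB


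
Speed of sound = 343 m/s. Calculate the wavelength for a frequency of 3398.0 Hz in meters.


Given values:
  c = 343 m/s, f = 3398.0 Hz
Formula: lambda = c / f
lambda = 343 / 3398.0
lambda = 0.1009

0.1009 m


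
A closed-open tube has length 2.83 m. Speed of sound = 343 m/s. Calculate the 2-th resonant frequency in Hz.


Given values:
  Tube type: closed-open, L = 2.83 m, c = 343 m/s, n = 2
Formula: f_n = (2n - 1) * c / (4 * L)
Compute 2n - 1 = 2*2 - 1 = 3
Compute 4 * L = 4 * 2.83 = 11.32
f = 3 * 343 / 11.32
f = 90.9

90.9 Hz


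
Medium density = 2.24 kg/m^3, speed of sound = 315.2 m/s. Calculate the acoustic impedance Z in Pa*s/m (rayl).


Given values:
  rho = 2.24 kg/m^3
  c = 315.2 m/s
Formula: Z = rho * c
Z = 2.24 * 315.2
Z = 706.05

706.05 rayl


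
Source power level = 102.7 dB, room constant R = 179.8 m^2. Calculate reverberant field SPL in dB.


Given values:
  Lw = 102.7 dB, R = 179.8 m^2
Formula: SPL = Lw + 10 * log10(4 / R)
Compute 4 / R = 4 / 179.8 = 0.022247
Compute 10 * log10(0.022247) = -16.5273
SPL = 102.7 + (-16.5273) = 86.17

86.17 dB


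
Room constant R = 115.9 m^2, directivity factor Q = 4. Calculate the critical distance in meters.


Given values:
  R = 115.9 m^2, Q = 4
Formula: d_c = 0.141 * sqrt(Q * R)
Compute Q * R = 4 * 115.9 = 463.6
Compute sqrt(463.6) = 21.5314
d_c = 0.141 * 21.5314 = 3.036

3.036 m


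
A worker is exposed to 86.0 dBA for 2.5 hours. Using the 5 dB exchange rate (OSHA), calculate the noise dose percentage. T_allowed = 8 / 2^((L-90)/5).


Given values:
  L = 86.0 dBA, T = 2.5 hours
Formula: T_allowed = 8 / 2^((L - 90) / 5)
Compute exponent: (86.0 - 90) / 5 = -0.8
Compute 2^(-0.8) = 0.574349
T_allowed = 8 / 0.574349 = 13.928813 hours
Dose = (T / T_allowed) * 100
Dose = (2.5 / 13.928813) * 100 = 17.95

17.95 %


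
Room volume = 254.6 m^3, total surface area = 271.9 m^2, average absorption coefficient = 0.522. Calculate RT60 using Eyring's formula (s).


Given values:
  V = 254.6 m^3, S = 271.9 m^2, alpha = 0.522
Formula: RT60 = 0.161 * V / (-S * ln(1 - alpha))
Compute ln(1 - 0.522) = ln(0.478) = -0.738145
Denominator: -271.9 * -0.738145 = 200.7016
Numerator: 0.161 * 254.6 = 40.9906
RT60 = 40.9906 / 200.7016 = 0.204

0.204 s


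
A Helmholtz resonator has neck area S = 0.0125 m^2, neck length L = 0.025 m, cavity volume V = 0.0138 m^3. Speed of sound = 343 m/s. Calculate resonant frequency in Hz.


Given values:
  S = 0.0125 m^2, L = 0.025 m, V = 0.0138 m^3, c = 343 m/s
Formula: f = (c / (2*pi)) * sqrt(S / (V * L))
Compute V * L = 0.0138 * 0.025 = 0.000345
Compute S / (V * L) = 0.0125 / 0.000345 = 36.2319
Compute sqrt(36.2319) = 6.019294
Compute c / (2*pi) = 343 / 6.283185 = 54.590148
f = 54.590148 * 6.019294 = 328.59

328.59 Hz


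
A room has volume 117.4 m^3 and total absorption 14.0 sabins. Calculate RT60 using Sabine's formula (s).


Given values:
  V = 117.4 m^3
  A = 14.0 sabins
Formula: RT60 = 0.161 * V / A
Numerator: 0.161 * 117.4 = 18.9014
RT60 = 18.9014 / 14.0 = 1.35

1.35 s


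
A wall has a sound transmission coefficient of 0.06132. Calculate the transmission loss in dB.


Given values:
  tau = 0.06132
Formula: TL = 10 * log10(1 / tau)
Compute 1 / tau = 1 / 0.06132 = 16.3079
Compute log10(16.3079) = 1.212398
TL = 10 * 1.212398 = 12.12

12.12 dB


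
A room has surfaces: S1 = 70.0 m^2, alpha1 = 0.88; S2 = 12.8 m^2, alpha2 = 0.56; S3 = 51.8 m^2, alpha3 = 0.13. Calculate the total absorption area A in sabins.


Given surfaces:
  Surface 1: 70.0 * 0.88 = 61.6
  Surface 2: 12.8 * 0.56 = 7.168
  Surface 3: 51.8 * 0.13 = 6.734
Formula: A = sum(Si * alpha_i)
A = 61.6 + 7.168 + 6.734
A = 75.5

75.5 sabins


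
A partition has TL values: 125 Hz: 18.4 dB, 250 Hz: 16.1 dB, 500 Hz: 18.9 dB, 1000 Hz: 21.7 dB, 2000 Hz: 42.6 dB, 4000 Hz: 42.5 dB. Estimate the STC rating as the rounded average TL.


Given TL values at each frequency:
  125 Hz: 18.4 dB
  250 Hz: 16.1 dB
  500 Hz: 18.9 dB
  1000 Hz: 21.7 dB
  2000 Hz: 42.6 dB
  4000 Hz: 42.5 dB
Formula: STC ~ round(average of TL values)
Sum = 18.4 + 16.1 + 18.9 + 21.7 + 42.6 + 42.5 = 160.2
Average = 160.2 / 6 = 26.7
Rounded: 27

27


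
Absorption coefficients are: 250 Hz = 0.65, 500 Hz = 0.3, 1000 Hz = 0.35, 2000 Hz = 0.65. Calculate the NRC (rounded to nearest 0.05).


Given values:
  a_250 = 0.65, a_500 = 0.3
  a_1000 = 0.35, a_2000 = 0.65
Formula: NRC = (a250 + a500 + a1000 + a2000) / 4
Sum = 0.65 + 0.3 + 0.35 + 0.65 = 1.95
NRC = 1.95 / 4 = 0.4875
Rounded to nearest 0.05: 0.5

0.5


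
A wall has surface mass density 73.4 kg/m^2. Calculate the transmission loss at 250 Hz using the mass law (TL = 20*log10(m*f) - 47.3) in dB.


Given values:
  m = 73.4 kg/m^2, f = 250 Hz
Formula: TL = 20 * log10(m * f) - 47.3
Compute m * f = 73.4 * 250 = 18350.0
Compute log10(18350.0) = 4.263636
Compute 20 * 4.263636 = 85.2727
TL = 85.2727 - 47.3 = 37.97

37.97 dB


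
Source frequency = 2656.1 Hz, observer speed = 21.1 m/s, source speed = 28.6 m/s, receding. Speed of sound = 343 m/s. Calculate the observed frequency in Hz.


Given values:
  f_s = 2656.1 Hz, v_o = 21.1 m/s, v_s = 28.6 m/s
  Direction: receding
Formula: f_o = f_s * (c - v_o) / (c + v_s)
Numerator: c - v_o = 343 - 21.1 = 321.9
Denominator: c + v_s = 343 + 28.6 = 371.6
f_o = 2656.1 * 321.9 / 371.6 = 2300.86

2300.86 Hz


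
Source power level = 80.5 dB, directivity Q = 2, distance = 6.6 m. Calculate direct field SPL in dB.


Given values:
  Lw = 80.5 dB, Q = 2, r = 6.6 m
Formula: SPL = Lw + 10 * log10(Q / (4 * pi * r^2))
Compute 4 * pi * r^2 = 4 * pi * 6.6^2 = 547.3911
Compute Q / denom = 2 / 547.3911 = 0.00365369
Compute 10 * log10(0.00365369) = -24.3727
SPL = 80.5 + (-24.3727) = 56.13

56.13 dB


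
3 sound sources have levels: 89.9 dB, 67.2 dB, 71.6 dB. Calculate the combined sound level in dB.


Formula: L_total = 10 * log10( sum(10^(Li/10)) )
  Source 1: 10^(89.9/10) = 977237220.9558
  Source 2: 10^(67.2/10) = 5248074.6025
  Source 3: 10^(71.6/10) = 14454397.7075
Sum of linear values = 996939693.2658
L_total = 10 * log10(996939693.2658) = 89.99

89.99 dB


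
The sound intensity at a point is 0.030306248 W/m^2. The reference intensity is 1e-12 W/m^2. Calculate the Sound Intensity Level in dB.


Given values:
  I = 0.030306248 W/m^2
  I_ref = 1e-12 W/m^2
Formula: SIL = 10 * log10(I / I_ref)
Compute ratio: I / I_ref = 30306248000
Compute log10: log10(30306248000) = 10.481532
Multiply: SIL = 10 * 10.481532 = 104.82

104.82 dB


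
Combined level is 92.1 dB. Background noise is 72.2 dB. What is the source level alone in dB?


Given values:
  L_total = 92.1 dB, L_bg = 72.2 dB
Formula: L_source = 10 * log10(10^(L_total/10) - 10^(L_bg/10))
Convert to linear:
  10^(92.1/10) = 1621810097.3589
  10^(72.2/10) = 16595869.0744
Difference: 1621810097.3589 - 16595869.0744 = 1605214228.2845
L_source = 10 * log10(1605214228.2845) = 92.06

92.06 dB


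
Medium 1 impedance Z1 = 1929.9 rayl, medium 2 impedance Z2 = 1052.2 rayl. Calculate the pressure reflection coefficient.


Given values:
  Z1 = 1929.9 rayl, Z2 = 1052.2 rayl
Formula: R = (Z2 - Z1) / (Z2 + Z1)
Numerator: Z2 - Z1 = 1052.2 - 1929.9 = -877.7
Denominator: Z2 + Z1 = 1052.2 + 1929.9 = 2982.1
R = -877.7 / 2982.1 = -0.2943

-0.2943


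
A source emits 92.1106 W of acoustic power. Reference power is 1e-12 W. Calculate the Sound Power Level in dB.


Given values:
  W = 92.1106 W
  W_ref = 1e-12 W
Formula: SWL = 10 * log10(W / W_ref)
Compute ratio: W / W_ref = 92110600000000
Compute log10: log10(92110600000000) = 13.96431
Multiply: SWL = 10 * 13.96431 = 139.64

139.64 dB


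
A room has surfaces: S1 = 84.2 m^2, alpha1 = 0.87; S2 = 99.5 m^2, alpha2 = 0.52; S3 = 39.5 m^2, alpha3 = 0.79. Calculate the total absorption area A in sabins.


Given surfaces:
  Surface 1: 84.2 * 0.87 = 73.254
  Surface 2: 99.5 * 0.52 = 51.74
  Surface 3: 39.5 * 0.79 = 31.205
Formula: A = sum(Si * alpha_i)
A = 73.254 + 51.74 + 31.205
A = 156.2

156.2 sabins


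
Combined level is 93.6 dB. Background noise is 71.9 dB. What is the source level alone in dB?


Given values:
  L_total = 93.6 dB, L_bg = 71.9 dB
Formula: L_source = 10 * log10(10^(L_total/10) - 10^(L_bg/10))
Convert to linear:
  10^(93.6/10) = 2290867652.7678
  10^(71.9/10) = 15488166.1891
Difference: 2290867652.7678 - 15488166.1891 = 2275379486.5787
L_source = 10 * log10(2275379486.5787) = 93.57

93.57 dB


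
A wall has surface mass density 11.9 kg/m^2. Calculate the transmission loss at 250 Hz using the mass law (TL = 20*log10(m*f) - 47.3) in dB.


Given values:
  m = 11.9 kg/m^2, f = 250 Hz
Formula: TL = 20 * log10(m * f) - 47.3
Compute m * f = 11.9 * 250 = 2975.0
Compute log10(2975.0) = 3.473487
Compute 20 * 3.473487 = 69.4697
TL = 69.4697 - 47.3 = 22.17

22.17 dB


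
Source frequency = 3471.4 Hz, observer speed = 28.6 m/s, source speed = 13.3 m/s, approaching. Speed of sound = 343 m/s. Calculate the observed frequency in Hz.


Given values:
  f_s = 3471.4 Hz, v_o = 28.6 m/s, v_s = 13.3 m/s
  Direction: approaching
Formula: f_o = f_s * (c + v_o) / (c - v_s)
Numerator: c + v_o = 343 + 28.6 = 371.6
Denominator: c - v_s = 343 - 13.3 = 329.7
f_o = 3471.4 * 371.6 / 329.7 = 3912.56

3912.56 Hz


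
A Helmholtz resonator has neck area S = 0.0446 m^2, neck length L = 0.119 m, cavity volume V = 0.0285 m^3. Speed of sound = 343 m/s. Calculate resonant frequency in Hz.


Given values:
  S = 0.0446 m^2, L = 0.119 m, V = 0.0285 m^3, c = 343 m/s
Formula: f = (c / (2*pi)) * sqrt(S / (V * L))
Compute V * L = 0.0285 * 0.119 = 0.0033915
Compute S / (V * L) = 0.0446 / 0.0033915 = 13.1505
Compute sqrt(13.1505) = 3.626362
Compute c / (2*pi) = 343 / 6.283185 = 54.590148
f = 54.590148 * 3.626362 = 197.96

197.96 Hz


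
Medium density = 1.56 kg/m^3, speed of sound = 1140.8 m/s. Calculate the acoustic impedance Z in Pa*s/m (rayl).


Given values:
  rho = 1.56 kg/m^3
  c = 1140.8 m/s
Formula: Z = rho * c
Z = 1.56 * 1140.8
Z = 1779.65

1779.65 rayl


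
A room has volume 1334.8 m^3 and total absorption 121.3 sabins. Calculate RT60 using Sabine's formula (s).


Given values:
  V = 1334.8 m^3
  A = 121.3 sabins
Formula: RT60 = 0.161 * V / A
Numerator: 0.161 * 1334.8 = 214.9028
RT60 = 214.9028 / 121.3 = 1.772

1.772 s


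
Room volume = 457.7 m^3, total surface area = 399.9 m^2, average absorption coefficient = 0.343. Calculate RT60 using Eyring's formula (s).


Given values:
  V = 457.7 m^3, S = 399.9 m^2, alpha = 0.343
Formula: RT60 = 0.161 * V / (-S * ln(1 - alpha))
Compute ln(1 - 0.343) = ln(0.657) = -0.420071
Denominator: -399.9 * -0.420071 = 167.9864
Numerator: 0.161 * 457.7 = 73.6897
RT60 = 73.6897 / 167.9864 = 0.439

0.439 s


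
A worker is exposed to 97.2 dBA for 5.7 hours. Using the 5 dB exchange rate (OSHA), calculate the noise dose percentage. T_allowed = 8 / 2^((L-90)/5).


Given values:
  L = 97.2 dBA, T = 5.7 hours
Formula: T_allowed = 8 / 2^((L - 90) / 5)
Compute exponent: (97.2 - 90) / 5 = 1.44
Compute 2^(1.44) = 2.713209
T_allowed = 8 / 2.713209 = 2.948538 hours
Dose = (T / T_allowed) * 100
Dose = (5.7 / 2.948538) * 100 = 193.32

193.32 %


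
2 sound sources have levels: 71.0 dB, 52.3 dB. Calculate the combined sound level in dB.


Formula: L_total = 10 * log10( sum(10^(Li/10)) )
  Source 1: 10^(71.0/10) = 12589254.1179
  Source 2: 10^(52.3/10) = 169824.3652
Sum of linear values = 12759078.4831
L_total = 10 * log10(12759078.4831) = 71.06

71.06 dB


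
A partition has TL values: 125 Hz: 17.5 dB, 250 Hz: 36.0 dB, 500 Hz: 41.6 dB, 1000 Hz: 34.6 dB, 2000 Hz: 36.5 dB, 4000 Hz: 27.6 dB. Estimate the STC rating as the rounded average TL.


Given TL values at each frequency:
  125 Hz: 17.5 dB
  250 Hz: 36.0 dB
  500 Hz: 41.6 dB
  1000 Hz: 34.6 dB
  2000 Hz: 36.5 dB
  4000 Hz: 27.6 dB
Formula: STC ~ round(average of TL values)
Sum = 17.5 + 36.0 + 41.6 + 34.6 + 36.5 + 27.6 = 193.8
Average = 193.8 / 6 = 32.3
Rounded: 32

32


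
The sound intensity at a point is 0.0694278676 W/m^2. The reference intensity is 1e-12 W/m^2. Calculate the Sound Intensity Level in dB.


Given values:
  I = 0.0694278676 W/m^2
  I_ref = 1e-12 W/m^2
Formula: SIL = 10 * log10(I / I_ref)
Compute ratio: I / I_ref = 69427867600
Compute log10: log10(69427867600) = 10.841534
Multiply: SIL = 10 * 10.841534 = 108.42

108.42 dB


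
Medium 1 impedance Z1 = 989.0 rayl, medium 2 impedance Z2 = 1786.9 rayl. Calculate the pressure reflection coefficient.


Given values:
  Z1 = 989.0 rayl, Z2 = 1786.9 rayl
Formula: R = (Z2 - Z1) / (Z2 + Z1)
Numerator: Z2 - Z1 = 1786.9 - 989.0 = 797.9
Denominator: Z2 + Z1 = 1786.9 + 989.0 = 2775.9
R = 797.9 / 2775.9 = 0.2874

0.2874


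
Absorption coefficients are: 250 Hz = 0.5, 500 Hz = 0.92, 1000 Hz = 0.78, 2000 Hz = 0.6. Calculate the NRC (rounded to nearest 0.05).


Given values:
  a_250 = 0.5, a_500 = 0.92
  a_1000 = 0.78, a_2000 = 0.6
Formula: NRC = (a250 + a500 + a1000 + a2000) / 4
Sum = 0.5 + 0.92 + 0.78 + 0.6 = 2.8
NRC = 2.8 / 4 = 0.7
Rounded to nearest 0.05: 0.7

0.7


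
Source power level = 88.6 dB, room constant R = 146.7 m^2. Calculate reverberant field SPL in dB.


Given values:
  Lw = 88.6 dB, R = 146.7 m^2
Formula: SPL = Lw + 10 * log10(4 / R)
Compute 4 / R = 4 / 146.7 = 0.027267
Compute 10 * log10(0.027267) = -15.6436
SPL = 88.6 + (-15.6436) = 72.96

72.96 dB


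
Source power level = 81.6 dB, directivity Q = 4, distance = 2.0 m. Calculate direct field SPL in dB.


Given values:
  Lw = 81.6 dB, Q = 4, r = 2.0 m
Formula: SPL = Lw + 10 * log10(Q / (4 * pi * r^2))
Compute 4 * pi * r^2 = 4 * pi * 2.0^2 = 50.2655
Compute Q / denom = 4 / 50.2655 = 0.07957744
Compute 10 * log10(0.07957744) = -10.9921
SPL = 81.6 + (-10.9921) = 70.61

70.61 dB


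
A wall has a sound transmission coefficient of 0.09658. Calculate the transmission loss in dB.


Given values:
  tau = 0.09658
Formula: TL = 10 * log10(1 / tau)
Compute 1 / tau = 1 / 0.09658 = 10.3541
Compute log10(10.3541) = 1.015112
TL = 10 * 1.015112 = 10.15

10.15 dB


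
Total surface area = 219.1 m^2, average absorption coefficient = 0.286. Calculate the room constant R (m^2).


Given values:
  S = 219.1 m^2, alpha = 0.286
Formula: R = S * alpha / (1 - alpha)
Numerator: 219.1 * 0.286 = 62.6626
Denominator: 1 - 0.286 = 0.714
R = 62.6626 / 0.714 = 87.76

87.76 m^2


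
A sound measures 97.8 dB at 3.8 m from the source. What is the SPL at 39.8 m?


Given values:
  SPL1 = 97.8 dB, r1 = 3.8 m, r2 = 39.8 m
Formula: SPL2 = SPL1 - 20 * log10(r2 / r1)
Compute ratio: r2 / r1 = 39.8 / 3.8 = 10.4737
Compute log10: log10(10.4737) = 1.0201
Compute drop: 20 * 1.0201 = 20.402
SPL2 = 97.8 - 20.402 = 77.4

77.4 dB


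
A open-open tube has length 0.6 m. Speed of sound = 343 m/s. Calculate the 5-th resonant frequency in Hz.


Given values:
  Tube type: open-open, L = 0.6 m, c = 343 m/s, n = 5
Formula: f_n = n * c / (2 * L)
Compute 2 * L = 2 * 0.6 = 1.2
f = 5 * 343 / 1.2
f = 1429.17

1429.17 Hz


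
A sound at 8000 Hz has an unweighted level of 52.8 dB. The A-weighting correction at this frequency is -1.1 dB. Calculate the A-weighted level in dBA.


Given values:
  SPL = 52.8 dB
  A-weighting at 8000 Hz = -1.1 dB
Formula: L_A = SPL + A_weight
L_A = 52.8 + (-1.1)
L_A = 51.7

51.7 dBA


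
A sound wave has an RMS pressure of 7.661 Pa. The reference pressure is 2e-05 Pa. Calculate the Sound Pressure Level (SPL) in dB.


Given values:
  p = 7.661 Pa
  p_ref = 2e-05 Pa
Formula: SPL = 20 * log10(p / p_ref)
Compute ratio: p / p_ref = 7.661 / 2e-05 = 383050
Compute log10: log10(383050) = 5.583255
Multiply: SPL = 20 * 5.583255 = 111.67

111.67 dB


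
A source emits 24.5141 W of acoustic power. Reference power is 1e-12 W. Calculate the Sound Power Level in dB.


Given values:
  W = 24.5141 W
  W_ref = 1e-12 W
Formula: SWL = 10 * log10(W / W_ref)
Compute ratio: W / W_ref = 24514100000000
Compute log10: log10(24514100000000) = 13.389416
Multiply: SWL = 10 * 13.389416 = 133.89

133.89 dB


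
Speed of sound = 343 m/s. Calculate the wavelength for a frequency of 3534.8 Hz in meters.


Given values:
  c = 343 m/s, f = 3534.8 Hz
Formula: lambda = c / f
lambda = 343 / 3534.8
lambda = 0.097

0.097 m


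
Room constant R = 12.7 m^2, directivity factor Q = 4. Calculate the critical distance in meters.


Given values:
  R = 12.7 m^2, Q = 4
Formula: d_c = 0.141 * sqrt(Q * R)
Compute Q * R = 4 * 12.7 = 50.8
Compute sqrt(50.8) = 7.1274
d_c = 0.141 * 7.1274 = 1.005

1.005 m


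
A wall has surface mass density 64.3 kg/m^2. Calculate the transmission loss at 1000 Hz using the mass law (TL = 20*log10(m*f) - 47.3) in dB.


Given values:
  m = 64.3 kg/m^2, f = 1000 Hz
Formula: TL = 20 * log10(m * f) - 47.3
Compute m * f = 64.3 * 1000 = 64300.0
Compute log10(64300.0) = 4.808211
Compute 20 * 4.808211 = 96.1642
TL = 96.1642 - 47.3 = 48.86

48.86 dB


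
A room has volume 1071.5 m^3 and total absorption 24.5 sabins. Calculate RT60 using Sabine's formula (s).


Given values:
  V = 1071.5 m^3
  A = 24.5 sabins
Formula: RT60 = 0.161 * V / A
Numerator: 0.161 * 1071.5 = 172.5115
RT60 = 172.5115 / 24.5 = 7.041

7.041 s


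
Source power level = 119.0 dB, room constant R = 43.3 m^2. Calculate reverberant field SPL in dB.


Given values:
  Lw = 119.0 dB, R = 43.3 m^2
Formula: SPL = Lw + 10 * log10(4 / R)
Compute 4 / R = 4 / 43.3 = 0.092379
Compute 10 * log10(0.092379) = -10.3443
SPL = 119.0 + (-10.3443) = 108.66

108.66 dB


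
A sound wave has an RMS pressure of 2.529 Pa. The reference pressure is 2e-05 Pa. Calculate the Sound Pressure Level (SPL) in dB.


Given values:
  p = 2.529 Pa
  p_ref = 2e-05 Pa
Formula: SPL = 20 * log10(p / p_ref)
Compute ratio: p / p_ref = 2.529 / 2e-05 = 126450
Compute log10: log10(126450) = 5.101919
Multiply: SPL = 20 * 5.101919 = 102.04

102.04 dB


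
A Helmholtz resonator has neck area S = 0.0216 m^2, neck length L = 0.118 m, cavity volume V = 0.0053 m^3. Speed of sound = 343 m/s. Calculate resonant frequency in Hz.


Given values:
  S = 0.0216 m^2, L = 0.118 m, V = 0.0053 m^3, c = 343 m/s
Formula: f = (c / (2*pi)) * sqrt(S / (V * L))
Compute V * L = 0.0053 * 0.118 = 0.0006254
Compute S / (V * L) = 0.0216 / 0.0006254 = 34.5379
Compute sqrt(34.5379) = 5.876895
Compute c / (2*pi) = 343 / 6.283185 = 54.590148
f = 54.590148 * 5.876895 = 320.82

320.82 Hz


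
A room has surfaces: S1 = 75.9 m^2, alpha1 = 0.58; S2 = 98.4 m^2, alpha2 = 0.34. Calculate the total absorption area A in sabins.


Given surfaces:
  Surface 1: 75.9 * 0.58 = 44.022
  Surface 2: 98.4 * 0.34 = 33.456
Formula: A = sum(Si * alpha_i)
A = 44.022 + 33.456
A = 77.48

77.48 sabins


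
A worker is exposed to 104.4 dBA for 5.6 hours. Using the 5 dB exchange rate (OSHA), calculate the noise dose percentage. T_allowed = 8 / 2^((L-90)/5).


Given values:
  L = 104.4 dBA, T = 5.6 hours
Formula: T_allowed = 8 / 2^((L - 90) / 5)
Compute exponent: (104.4 - 90) / 5 = 2.88
Compute 2^(2.88) = 7.361501
T_allowed = 8 / 7.361501 = 1.086735 hours
Dose = (T / T_allowed) * 100
Dose = (5.6 / 1.086735) * 100 = 515.31

515.31 %


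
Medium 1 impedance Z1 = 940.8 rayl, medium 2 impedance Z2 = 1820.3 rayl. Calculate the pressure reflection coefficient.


Given values:
  Z1 = 940.8 rayl, Z2 = 1820.3 rayl
Formula: R = (Z2 - Z1) / (Z2 + Z1)
Numerator: Z2 - Z1 = 1820.3 - 940.8 = 879.5
Denominator: Z2 + Z1 = 1820.3 + 940.8 = 2761.1
R = 879.5 / 2761.1 = 0.3185

0.3185


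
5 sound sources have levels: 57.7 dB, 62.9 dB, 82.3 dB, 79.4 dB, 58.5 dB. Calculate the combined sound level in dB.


Formula: L_total = 10 * log10( sum(10^(Li/10)) )
  Source 1: 10^(57.7/10) = 588843.6554
  Source 2: 10^(62.9/10) = 1949844.5998
  Source 3: 10^(82.3/10) = 169824365.2462
  Source 4: 10^(79.4/10) = 87096358.9956
  Source 5: 10^(58.5/10) = 707945.7844
Sum of linear values = 260167358.2814
L_total = 10 * log10(260167358.2814) = 84.15

84.15 dB


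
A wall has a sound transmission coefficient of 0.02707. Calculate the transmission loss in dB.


Given values:
  tau = 0.02707
Formula: TL = 10 * log10(1 / tau)
Compute 1 / tau = 1 / 0.02707 = 36.9413
Compute log10(36.9413) = 1.567512
TL = 10 * 1.567512 = 15.68

15.68 dB


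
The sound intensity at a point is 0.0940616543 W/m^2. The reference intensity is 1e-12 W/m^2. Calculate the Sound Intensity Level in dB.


Given values:
  I = 0.0940616543 W/m^2
  I_ref = 1e-12 W/m^2
Formula: SIL = 10 * log10(I / I_ref)
Compute ratio: I / I_ref = 94061654300
Compute log10: log10(94061654300) = 10.973413
Multiply: SIL = 10 * 10.973413 = 109.73

109.73 dB


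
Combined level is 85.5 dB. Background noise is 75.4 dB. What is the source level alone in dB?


Given values:
  L_total = 85.5 dB, L_bg = 75.4 dB
Formula: L_source = 10 * log10(10^(L_total/10) - 10^(L_bg/10))
Convert to linear:
  10^(85.5/10) = 354813389.2336
  10^(75.4/10) = 34673685.0453
Difference: 354813389.2336 - 34673685.0453 = 320139704.1883
L_source = 10 * log10(320139704.1883) = 85.05

85.05 dB


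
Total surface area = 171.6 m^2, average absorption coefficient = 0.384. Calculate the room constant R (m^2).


Given values:
  S = 171.6 m^2, alpha = 0.384
Formula: R = S * alpha / (1 - alpha)
Numerator: 171.6 * 0.384 = 65.8944
Denominator: 1 - 0.384 = 0.616
R = 65.8944 / 0.616 = 106.97

106.97 m^2


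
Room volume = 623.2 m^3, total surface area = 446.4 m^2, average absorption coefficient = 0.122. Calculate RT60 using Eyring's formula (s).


Given values:
  V = 623.2 m^3, S = 446.4 m^2, alpha = 0.122
Formula: RT60 = 0.161 * V / (-S * ln(1 - alpha))
Compute ln(1 - 0.122) = ln(0.878) = -0.130109
Denominator: -446.4 * -0.130109 = 58.0807
Numerator: 0.161 * 623.2 = 100.3352
RT60 = 100.3352 / 58.0807 = 1.728

1.728 s


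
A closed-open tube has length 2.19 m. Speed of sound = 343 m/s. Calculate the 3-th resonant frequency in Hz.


Given values:
  Tube type: closed-open, L = 2.19 m, c = 343 m/s, n = 3
Formula: f_n = (2n - 1) * c / (4 * L)
Compute 2n - 1 = 2*3 - 1 = 5
Compute 4 * L = 4 * 2.19 = 8.76
f = 5 * 343 / 8.76
f = 195.78

195.78 Hz


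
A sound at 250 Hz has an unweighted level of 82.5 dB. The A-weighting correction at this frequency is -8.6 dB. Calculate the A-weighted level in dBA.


Given values:
  SPL = 82.5 dB
  A-weighting at 250 Hz = -8.6 dB
Formula: L_A = SPL + A_weight
L_A = 82.5 + (-8.6)
L_A = 73.9

73.9 dBA


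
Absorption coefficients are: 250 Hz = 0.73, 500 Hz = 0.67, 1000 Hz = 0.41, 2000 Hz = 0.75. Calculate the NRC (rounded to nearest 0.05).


Given values:
  a_250 = 0.73, a_500 = 0.67
  a_1000 = 0.41, a_2000 = 0.75
Formula: NRC = (a250 + a500 + a1000 + a2000) / 4
Sum = 0.73 + 0.67 + 0.41 + 0.75 = 2.56
NRC = 2.56 / 4 = 0.64
Rounded to nearest 0.05: 0.65

0.65


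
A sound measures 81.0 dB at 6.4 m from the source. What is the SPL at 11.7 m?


Given values:
  SPL1 = 81.0 dB, r1 = 6.4 m, r2 = 11.7 m
Formula: SPL2 = SPL1 - 20 * log10(r2 / r1)
Compute ratio: r2 / r1 = 11.7 / 6.4 = 1.8281
Compute log10: log10(1.8281) = 0.262
Compute drop: 20 * 0.262 = 5.24
SPL2 = 81.0 - 5.24 = 75.76

75.76 dB


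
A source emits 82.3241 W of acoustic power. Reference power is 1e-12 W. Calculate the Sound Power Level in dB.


Given values:
  W = 82.3241 W
  W_ref = 1e-12 W
Formula: SWL = 10 * log10(W / W_ref)
Compute ratio: W / W_ref = 82324100000000
Compute log10: log10(82324100000000) = 13.915527
Multiply: SWL = 10 * 13.915527 = 139.16

139.16 dB


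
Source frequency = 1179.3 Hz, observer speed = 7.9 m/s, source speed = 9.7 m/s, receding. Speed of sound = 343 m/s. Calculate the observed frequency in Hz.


Given values:
  f_s = 1179.3 Hz, v_o = 7.9 m/s, v_s = 9.7 m/s
  Direction: receding
Formula: f_o = f_s * (c - v_o) / (c + v_s)
Numerator: c - v_o = 343 - 7.9 = 335.1
Denominator: c + v_s = 343 + 9.7 = 352.7
f_o = 1179.3 * 335.1 / 352.7 = 1120.45

1120.45 Hz


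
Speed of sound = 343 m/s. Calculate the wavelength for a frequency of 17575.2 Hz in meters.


Given values:
  c = 343 m/s, f = 17575.2 Hz
Formula: lambda = c / f
lambda = 343 / 17575.2
lambda = 0.0195

0.0195 m


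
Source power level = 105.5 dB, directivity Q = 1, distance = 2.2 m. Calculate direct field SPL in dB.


Given values:
  Lw = 105.5 dB, Q = 1, r = 2.2 m
Formula: SPL = Lw + 10 * log10(Q / (4 * pi * r^2))
Compute 4 * pi * r^2 = 4 * pi * 2.2^2 = 60.8212
Compute Q / denom = 1 / 60.8212 = 0.01644164
Compute 10 * log10(0.01644164) = -17.8405
SPL = 105.5 + (-17.8405) = 87.66

87.66 dB


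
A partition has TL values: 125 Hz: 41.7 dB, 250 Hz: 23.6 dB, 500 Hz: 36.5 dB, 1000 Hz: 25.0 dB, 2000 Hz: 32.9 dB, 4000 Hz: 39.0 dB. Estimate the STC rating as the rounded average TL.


Given TL values at each frequency:
  125 Hz: 41.7 dB
  250 Hz: 23.6 dB
  500 Hz: 36.5 dB
  1000 Hz: 25.0 dB
  2000 Hz: 32.9 dB
  4000 Hz: 39.0 dB
Formula: STC ~ round(average of TL values)
Sum = 41.7 + 23.6 + 36.5 + 25.0 + 32.9 + 39.0 = 198.7
Average = 198.7 / 6 = 33.12
Rounded: 33

33


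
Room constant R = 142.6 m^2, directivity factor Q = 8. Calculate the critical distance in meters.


Given values:
  R = 142.6 m^2, Q = 8
Formula: d_c = 0.141 * sqrt(Q * R)
Compute Q * R = 8 * 142.6 = 1140.8
Compute sqrt(1140.8) = 33.7757
d_c = 0.141 * 33.7757 = 4.762

4.762 m


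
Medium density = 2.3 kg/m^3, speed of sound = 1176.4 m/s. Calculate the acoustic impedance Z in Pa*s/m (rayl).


Given values:
  rho = 2.3 kg/m^3
  c = 1176.4 m/s
Formula: Z = rho * c
Z = 2.3 * 1176.4
Z = 2705.72

2705.72 rayl


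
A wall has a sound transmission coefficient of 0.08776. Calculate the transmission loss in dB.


Given values:
  tau = 0.08776
Formula: TL = 10 * log10(1 / tau)
Compute 1 / tau = 1 / 0.08776 = 11.3947
Compute log10(11.3947) = 1.056703
TL = 10 * 1.056703 = 10.57

10.57 dB


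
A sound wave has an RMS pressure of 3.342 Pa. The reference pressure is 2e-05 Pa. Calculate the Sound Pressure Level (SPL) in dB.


Given values:
  p = 3.342 Pa
  p_ref = 2e-05 Pa
Formula: SPL = 20 * log10(p / p_ref)
Compute ratio: p / p_ref = 3.342 / 2e-05 = 167100
Compute log10: log10(167100) = 5.222976
Multiply: SPL = 20 * 5.222976 = 104.46

104.46 dB


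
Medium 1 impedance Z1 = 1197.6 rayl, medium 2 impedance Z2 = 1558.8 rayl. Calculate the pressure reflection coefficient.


Given values:
  Z1 = 1197.6 rayl, Z2 = 1558.8 rayl
Formula: R = (Z2 - Z1) / (Z2 + Z1)
Numerator: Z2 - Z1 = 1558.8 - 1197.6 = 361.2
Denominator: Z2 + Z1 = 1558.8 + 1197.6 = 2756.4
R = 361.2 / 2756.4 = 0.131

0.131


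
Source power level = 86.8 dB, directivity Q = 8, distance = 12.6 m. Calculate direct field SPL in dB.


Given values:
  Lw = 86.8 dB, Q = 8, r = 12.6 m
Formula: SPL = Lw + 10 * log10(Q / (4 * pi * r^2))
Compute 4 * pi * r^2 = 4 * pi * 12.6^2 = 1995.037
Compute Q / denom = 8 / 1995.037 = 0.00400995
Compute 10 * log10(0.00400995) = -23.9686
SPL = 86.8 + (-23.9686) = 62.83

62.83 dB


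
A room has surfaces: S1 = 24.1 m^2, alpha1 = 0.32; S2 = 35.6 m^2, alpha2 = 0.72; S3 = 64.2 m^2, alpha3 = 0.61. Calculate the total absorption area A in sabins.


Given surfaces:
  Surface 1: 24.1 * 0.32 = 7.712
  Surface 2: 35.6 * 0.72 = 25.632
  Surface 3: 64.2 * 0.61 = 39.162
Formula: A = sum(Si * alpha_i)
A = 7.712 + 25.632 + 39.162
A = 72.51

72.51 sabins


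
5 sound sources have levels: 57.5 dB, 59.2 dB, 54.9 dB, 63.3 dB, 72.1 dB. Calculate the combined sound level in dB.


Formula: L_total = 10 * log10( sum(10^(Li/10)) )
  Source 1: 10^(57.5/10) = 562341.3252
  Source 2: 10^(59.2/10) = 831763.7711
  Source 3: 10^(54.9/10) = 309029.5433
  Source 4: 10^(63.3/10) = 2137962.0895
  Source 5: 10^(72.1/10) = 16218100.9736
Sum of linear values = 20059197.7027
L_total = 10 * log10(20059197.7027) = 73.02

73.02 dB


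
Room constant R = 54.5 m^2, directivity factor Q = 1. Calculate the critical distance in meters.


Given values:
  R = 54.5 m^2, Q = 1
Formula: d_c = 0.141 * sqrt(Q * R)
Compute Q * R = 1 * 54.5 = 54.5
Compute sqrt(54.5) = 7.3824
d_c = 0.141 * 7.3824 = 1.041

1.041 m


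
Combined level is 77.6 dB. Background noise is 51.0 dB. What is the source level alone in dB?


Given values:
  L_total = 77.6 dB, L_bg = 51.0 dB
Formula: L_source = 10 * log10(10^(L_total/10) - 10^(L_bg/10))
Convert to linear:
  10^(77.6/10) = 57543993.7337
  10^(51.0/10) = 125892.5412
Difference: 57543993.7337 - 125892.5412 = 57418101.1925
L_source = 10 * log10(57418101.1925) = 77.59

77.59 dB


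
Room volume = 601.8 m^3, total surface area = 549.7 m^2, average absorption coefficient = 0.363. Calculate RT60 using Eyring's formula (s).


Given values:
  V = 601.8 m^3, S = 549.7 m^2, alpha = 0.363
Formula: RT60 = 0.161 * V / (-S * ln(1 - alpha))
Compute ln(1 - 0.363) = ln(0.637) = -0.450986
Denominator: -549.7 * -0.450986 = 247.907
Numerator: 0.161 * 601.8 = 96.8898
RT60 = 96.8898 / 247.907 = 0.391

0.391 s


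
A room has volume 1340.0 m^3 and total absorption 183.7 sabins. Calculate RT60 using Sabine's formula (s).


Given values:
  V = 1340.0 m^3
  A = 183.7 sabins
Formula: RT60 = 0.161 * V / A
Numerator: 0.161 * 1340.0 = 215.74
RT60 = 215.74 / 183.7 = 1.174

1.174 s


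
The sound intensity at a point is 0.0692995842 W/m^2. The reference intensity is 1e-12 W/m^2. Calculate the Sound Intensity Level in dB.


Given values:
  I = 0.0692995842 W/m^2
  I_ref = 1e-12 W/m^2
Formula: SIL = 10 * log10(I / I_ref)
Compute ratio: I / I_ref = 69299584200
Compute log10: log10(69299584200) = 10.840731
Multiply: SIL = 10 * 10.840731 = 108.41

108.41 dB


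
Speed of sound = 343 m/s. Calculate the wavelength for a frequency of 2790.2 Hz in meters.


Given values:
  c = 343 m/s, f = 2790.2 Hz
Formula: lambda = c / f
lambda = 343 / 2790.2
lambda = 0.1229

0.1229 m


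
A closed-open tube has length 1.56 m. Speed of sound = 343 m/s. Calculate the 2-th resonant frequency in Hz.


Given values:
  Tube type: closed-open, L = 1.56 m, c = 343 m/s, n = 2
Formula: f_n = (2n - 1) * c / (4 * L)
Compute 2n - 1 = 2*2 - 1 = 3
Compute 4 * L = 4 * 1.56 = 6.24
f = 3 * 343 / 6.24
f = 164.9

164.9 Hz


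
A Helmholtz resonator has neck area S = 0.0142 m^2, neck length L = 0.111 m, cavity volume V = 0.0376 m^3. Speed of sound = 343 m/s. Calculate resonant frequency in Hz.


Given values:
  S = 0.0142 m^2, L = 0.111 m, V = 0.0376 m^3, c = 343 m/s
Formula: f = (c / (2*pi)) * sqrt(S / (V * L))
Compute V * L = 0.0376 * 0.111 = 0.0041736
Compute S / (V * L) = 0.0142 / 0.0041736 = 3.4023
Compute sqrt(3.4023) = 1.844532
Compute c / (2*pi) = 343 / 6.283185 = 54.590148
f = 54.590148 * 1.844532 = 100.69

100.69 Hz


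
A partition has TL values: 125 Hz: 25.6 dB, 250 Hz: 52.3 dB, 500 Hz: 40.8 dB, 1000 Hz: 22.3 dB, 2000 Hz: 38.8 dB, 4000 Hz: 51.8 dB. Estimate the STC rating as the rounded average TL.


Given TL values at each frequency:
  125 Hz: 25.6 dB
  250 Hz: 52.3 dB
  500 Hz: 40.8 dB
  1000 Hz: 22.3 dB
  2000 Hz: 38.8 dB
  4000 Hz: 51.8 dB
Formula: STC ~ round(average of TL values)
Sum = 25.6 + 52.3 + 40.8 + 22.3 + 38.8 + 51.8 = 231.6
Average = 231.6 / 6 = 38.6
Rounded: 39

39


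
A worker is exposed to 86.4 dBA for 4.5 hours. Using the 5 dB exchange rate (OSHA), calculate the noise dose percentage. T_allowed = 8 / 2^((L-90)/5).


Given values:
  L = 86.4 dBA, T = 4.5 hours
Formula: T_allowed = 8 / 2^((L - 90) / 5)
Compute exponent: (86.4 - 90) / 5 = -0.72
Compute 2^(-0.72) = 0.607097
T_allowed = 8 / 0.607097 = 13.177466 hours
Dose = (T / T_allowed) * 100
Dose = (4.5 / 13.177466) * 100 = 34.15

34.15 %


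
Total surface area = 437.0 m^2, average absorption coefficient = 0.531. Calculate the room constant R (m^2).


Given values:
  S = 437.0 m^2, alpha = 0.531
Formula: R = S * alpha / (1 - alpha)
Numerator: 437.0 * 0.531 = 232.047
Denominator: 1 - 0.531 = 0.469
R = 232.047 / 0.469 = 494.77

494.77 m^2


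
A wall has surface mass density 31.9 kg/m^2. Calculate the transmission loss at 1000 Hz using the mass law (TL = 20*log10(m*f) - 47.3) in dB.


Given values:
  m = 31.9 kg/m^2, f = 1000 Hz
Formula: TL = 20 * log10(m * f) - 47.3
Compute m * f = 31.9 * 1000 = 31900.0
Compute log10(31900.0) = 4.503791
Compute 20 * 4.503791 = 90.0758
TL = 90.0758 - 47.3 = 42.78

42.78 dB


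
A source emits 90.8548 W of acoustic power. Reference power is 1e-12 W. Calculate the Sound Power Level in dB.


Given values:
  W = 90.8548 W
  W_ref = 1e-12 W
Formula: SWL = 10 * log10(W / W_ref)
Compute ratio: W / W_ref = 90854800000000
Compute log10: log10(90854800000000) = 13.958348
Multiply: SWL = 10 * 13.958348 = 139.58

139.58 dB


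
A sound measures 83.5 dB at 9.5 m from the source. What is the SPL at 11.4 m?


Given values:
  SPL1 = 83.5 dB, r1 = 9.5 m, r2 = 11.4 m
Formula: SPL2 = SPL1 - 20 * log10(r2 / r1)
Compute ratio: r2 / r1 = 11.4 / 9.5 = 1.2
Compute log10: log10(1.2) = 0.079181
Compute drop: 20 * 0.079181 = 1.5836
SPL2 = 83.5 - 1.5836 = 81.92

81.92 dB


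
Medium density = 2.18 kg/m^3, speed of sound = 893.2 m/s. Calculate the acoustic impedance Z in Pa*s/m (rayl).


Given values:
  rho = 2.18 kg/m^3
  c = 893.2 m/s
Formula: Z = rho * c
Z = 2.18 * 893.2
Z = 1947.18

1947.18 rayl


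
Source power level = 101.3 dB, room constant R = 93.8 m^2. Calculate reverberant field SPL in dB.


Given values:
  Lw = 101.3 dB, R = 93.8 m^2
Formula: SPL = Lw + 10 * log10(4 / R)
Compute 4 / R = 4 / 93.8 = 0.042644
Compute 10 * log10(0.042644) = -13.7014
SPL = 101.3 + (-13.7014) = 87.6

87.6 dB


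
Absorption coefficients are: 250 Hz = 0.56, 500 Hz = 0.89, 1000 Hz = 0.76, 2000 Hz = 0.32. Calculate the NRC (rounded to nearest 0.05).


Given values:
  a_250 = 0.56, a_500 = 0.89
  a_1000 = 0.76, a_2000 = 0.32
Formula: NRC = (a250 + a500 + a1000 + a2000) / 4
Sum = 0.56 + 0.89 + 0.76 + 0.32 = 2.53
NRC = 2.53 / 4 = 0.6325
Rounded to nearest 0.05: 0.65

0.65


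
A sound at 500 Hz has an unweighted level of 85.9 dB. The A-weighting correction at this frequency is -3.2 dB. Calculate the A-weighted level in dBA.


Given values:
  SPL = 85.9 dB
  A-weighting at 500 Hz = -3.2 dB
Formula: L_A = SPL + A_weight
L_A = 85.9 + (-3.2)
L_A = 82.7

82.7 dBA


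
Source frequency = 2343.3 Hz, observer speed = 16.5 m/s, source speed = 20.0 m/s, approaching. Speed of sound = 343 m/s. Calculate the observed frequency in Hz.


Given values:
  f_s = 2343.3 Hz, v_o = 16.5 m/s, v_s = 20.0 m/s
  Direction: approaching
Formula: f_o = f_s * (c + v_o) / (c - v_s)
Numerator: c + v_o = 343 + 16.5 = 359.5
Denominator: c - v_s = 343 - 20.0 = 323.0
f_o = 2343.3 * 359.5 / 323.0 = 2608.1

2608.1 Hz


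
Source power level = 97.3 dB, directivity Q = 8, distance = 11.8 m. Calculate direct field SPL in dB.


Given values:
  Lw = 97.3 dB, Q = 8, r = 11.8 m
Formula: SPL = Lw + 10 * log10(Q / (4 * pi * r^2))
Compute 4 * pi * r^2 = 4 * pi * 11.8^2 = 1749.7414
Compute Q / denom = 8 / 1749.7414 = 0.0045721
Compute 10 * log10(0.0045721) = -23.3988
SPL = 97.3 + (-23.3988) = 73.9

73.9 dB
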